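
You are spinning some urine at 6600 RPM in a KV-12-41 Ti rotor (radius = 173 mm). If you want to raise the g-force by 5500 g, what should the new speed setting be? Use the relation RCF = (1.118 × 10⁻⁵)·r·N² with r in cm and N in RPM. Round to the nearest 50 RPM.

N₂ ≈ 8500 RPM

r = 173 mm = 17.3 cm
Current RCF = 1.118 × 10⁻⁵ × 17.3 × (6600)² = 1.118 × 10⁻⁵ × 17.3 × 43,560,000 ≈ 8,425.1 × g
Target RCF = 8,425.1 + 5,500 = 13,925.1 × g
N² = 13,925.1 / (19.3414 × 10⁻⁵) = 71,996,339
N ≈ √71,996,339 ≈ 8,485.1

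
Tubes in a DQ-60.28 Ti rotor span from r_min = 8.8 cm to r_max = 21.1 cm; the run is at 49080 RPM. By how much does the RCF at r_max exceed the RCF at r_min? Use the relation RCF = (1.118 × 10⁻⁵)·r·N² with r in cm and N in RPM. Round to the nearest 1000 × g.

ΔRCF = 1.118 × 10⁻⁵ × (r_max − r_min) × N² = 1.118 × 10⁻⁵ × 12.3 × 2,408,846,400 ≈ 331,250.1

ΔRCF ≈ 331000 ×g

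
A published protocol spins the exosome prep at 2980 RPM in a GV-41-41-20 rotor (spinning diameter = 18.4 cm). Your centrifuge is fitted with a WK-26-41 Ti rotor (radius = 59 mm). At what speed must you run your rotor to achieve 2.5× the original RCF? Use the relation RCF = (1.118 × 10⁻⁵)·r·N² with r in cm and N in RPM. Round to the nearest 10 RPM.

5880 RPM

Original rotor: r = 18.4 / 2 = 9.2 cm
RCF_original = 1.118 × 10⁻⁵ × 9.2 × (2980)² = 1.118 × 10⁻⁵ × 9.2 × 8,880,400 ≈ 913.4 × g
Target RCF = 2.5 × 913.4 ≈ 2,283.5 × g
Your rotor: r = 59 mm = 5.9 cm
2,283.5 = 1.118 × 10⁻⁵ × 5.9 × N²
N² = 2,283.5 / (6.5962 × 10⁻⁵) = 34,618,417
N ≈ √34,618,417 ≈ 5,883.7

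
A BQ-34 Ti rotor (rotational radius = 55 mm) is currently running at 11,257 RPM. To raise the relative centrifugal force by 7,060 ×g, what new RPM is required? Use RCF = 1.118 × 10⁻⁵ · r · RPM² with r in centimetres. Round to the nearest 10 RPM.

r = 55 mm = 5.5 cm
Current RCF = 1.118 × 10⁻⁵ × 5.5 × (11257)² = 1.118 × 10⁻⁵ × 5.5 × 126,720,049 ≈ 7,792 × g
Target RCF = 7,792 + 7,060 = 14,852 × g
N² = 14,852 / (6.149 × 10⁻⁵) = 241,535,209
N ≈ √241,535,209 ≈ 15,541.4

15540 RPM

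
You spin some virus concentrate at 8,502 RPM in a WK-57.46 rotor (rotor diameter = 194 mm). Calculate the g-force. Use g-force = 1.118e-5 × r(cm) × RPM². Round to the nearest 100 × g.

≈ 7800 x g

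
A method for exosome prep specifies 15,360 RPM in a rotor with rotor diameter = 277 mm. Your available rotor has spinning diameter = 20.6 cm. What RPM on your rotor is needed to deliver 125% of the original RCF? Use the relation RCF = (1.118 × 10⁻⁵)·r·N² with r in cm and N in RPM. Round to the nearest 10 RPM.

Original rotor: r = 277 mm / 2 = 138.5 mm = 13.85 cm
RCF = 1.118 × 10⁻⁵ × r × N²
RCF_original = 1.118 × 10⁻⁵ × 13.85 × (15360)² = 1.118 × 10⁻⁵ × 13.85 × 235,929,600 ≈ 36,532 × g
Target RCF = 1.25 × 36,532 ≈ 45,665 × g
Your rotor: r = 20.6 / 2 = 10.3 cm
45,665 = 1.118 × 10⁻⁵ × 10.3 × N²
N² = 45,665 / (11.5154 × 10⁻⁵) = 396,555,916
N ≈ √396,555,916 ≈ 19,913.7

19910 RPM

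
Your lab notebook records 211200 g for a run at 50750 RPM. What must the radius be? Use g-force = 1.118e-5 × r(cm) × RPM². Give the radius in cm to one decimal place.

7.3 cm

RCF = 1.118 × 10⁻⁵ × r × N²
211200 = 1.118 × 10⁻⁵ × r × (50750)²
r = 211200 / (1.118 × 10⁻⁵ × 2,575,562,500) = 211200 / 28794.79 ≈ 7.335 cm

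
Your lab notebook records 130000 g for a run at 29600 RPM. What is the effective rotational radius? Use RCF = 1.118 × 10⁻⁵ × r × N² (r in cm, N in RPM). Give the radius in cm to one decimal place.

RCF = 1.118 × 10⁻⁵ × r × N²
130000 = 1.118 × 10⁻⁵ × r × (29600)²
r = 130000 / (1.118 × 10⁻⁵ × 876,160,000) = 130000 / 9795.469 ≈ 13.271 cm

13.3 cm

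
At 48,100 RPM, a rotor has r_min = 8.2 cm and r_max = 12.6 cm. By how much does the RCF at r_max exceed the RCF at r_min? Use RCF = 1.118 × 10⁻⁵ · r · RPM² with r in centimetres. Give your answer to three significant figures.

ΔRCF = 1.118 × 10⁻⁵ × (r_max − r_min) × N² = 1.118 × 10⁻⁵ × 4.4 × 2,313,610,000 ≈ 113,811.1

114000 g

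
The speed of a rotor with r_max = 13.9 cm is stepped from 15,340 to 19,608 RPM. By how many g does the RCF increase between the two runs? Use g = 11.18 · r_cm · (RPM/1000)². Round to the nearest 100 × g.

RCF₁ = 11.18 × 13.9 × (15.34)² = 11.18 × 13.9 × 235.3156 ≈ 36,568.5 × g
RCF₂ = 11.18 × 13.9 × (19.608)² = 11.18 × 13.9 × 384.473664 ≈ 59,748 × g
Increase = 59,748 − 36,568.5 = 23,179.5

≈ 23200 g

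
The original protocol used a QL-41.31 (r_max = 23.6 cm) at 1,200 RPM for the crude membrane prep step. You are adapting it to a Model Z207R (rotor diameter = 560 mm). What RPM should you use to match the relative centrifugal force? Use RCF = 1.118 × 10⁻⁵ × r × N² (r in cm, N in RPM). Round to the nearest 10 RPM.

RCF_original = 1.118 × 10⁻⁵ × 23.6 × (1200)² = 1.118 × 10⁻⁵ × 23.6 × 1,440,000 ≈ 379.9 × g
Your rotor: r = 560 mm / 2 = 280 mm = 28 cm
379.9 = 1.118 × 10⁻⁵ × 28 × N²
N² = 379.9 / (31.304 × 10⁻⁵) = 1,213,583
N ≈ √1,213,583 ≈ 1,101.6

1100 RPM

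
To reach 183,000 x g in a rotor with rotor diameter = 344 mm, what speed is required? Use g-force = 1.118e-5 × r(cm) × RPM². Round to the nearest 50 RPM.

r = 344 mm / 2 = 172 mm = 17.2 cm
183,000 = 1.118 × 10⁻⁵ × 17.2 × N²
N² = 183,000 / (19.2296 × 10⁻⁵) = 951,657,861
N ≈ √951,657,861 ≈ 30,849.0

30850 RPM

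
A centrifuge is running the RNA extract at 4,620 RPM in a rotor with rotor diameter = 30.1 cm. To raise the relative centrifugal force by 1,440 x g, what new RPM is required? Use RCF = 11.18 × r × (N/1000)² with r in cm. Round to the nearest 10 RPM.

r = 30.1 / 2 = 15.05 cm
Current RCF = 11.18 × 15.05 × (4.62)² = 11.18 × 15.05 × 21.3444 ≈ 3,591.4 × g
Target RCF = 3,591.4 + 1,440 = 5,031.4 × g
(N/1000)² = 5,031.4 / 168.259 = 29.90271
N = 1000 × √29.90271 ≈ 5,468.3

≈ 5470 RPM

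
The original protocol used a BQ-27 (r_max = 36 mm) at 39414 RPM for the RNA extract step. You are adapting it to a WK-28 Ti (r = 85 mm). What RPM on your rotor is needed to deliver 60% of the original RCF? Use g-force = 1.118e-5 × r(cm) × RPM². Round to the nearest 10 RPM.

Original rotor: r = 36 mm = 3.6 cm
RCF_original = 1.118 × 10⁻⁵ × 3.6 × (39414)² = 1.118 × 10⁻⁵ × 3.6 × 1,553,463,396 ≈ 62,523.8 × g
Target RCF = 0.6 × 62,523.8 ≈ 37,514.3 × g
Your rotor: r = 85 mm = 8.5 cm
37,514.3 = 1.118 × 10⁻⁵ × 8.5 × N²
N² = 37,514.3 / (9.503 × 10⁻⁵) = 394,762,707
N ≈ √394,762,707 ≈ 19,868.6

19870 RPM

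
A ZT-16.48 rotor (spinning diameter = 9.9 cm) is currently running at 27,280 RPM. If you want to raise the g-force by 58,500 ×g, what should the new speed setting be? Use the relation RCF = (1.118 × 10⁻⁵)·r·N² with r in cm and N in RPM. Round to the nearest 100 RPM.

≈ 42400 RPM

r = 9.9 / 2 = 4.95 cm
Current RCF = 1.118 × 10⁻⁵ × 4.95 × (27280)² = 1.118 × 10⁻⁵ × 4.95 × 744,198,400 ≈ 41,184.7 × g
Target RCF = 41,184.7 + 58,500 = 99,684.7 × g
N² = 99,684.7 / (5.5341 × 10⁻⁵) = 1,801,281,148
N ≈ √1,801,281,148 ≈ 42,441.5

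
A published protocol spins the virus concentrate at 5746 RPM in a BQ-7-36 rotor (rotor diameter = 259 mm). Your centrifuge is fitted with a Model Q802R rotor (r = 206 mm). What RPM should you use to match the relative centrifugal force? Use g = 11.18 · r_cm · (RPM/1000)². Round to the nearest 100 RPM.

Original rotor: r = 259 mm / 2 = 129.5 mm = 12.95 cm
RCF_original = 11.18 × 12.95 × (5.746)² = 11.18 × 12.95 × 33.016516 ≈ 4,780.2 × g
Your rotor: r = 206 mm = 20.6 cm
4,780.2 = 11.18 × 20.6 × (N/1000)²
(N/1000)² = 4,780.2 / 230.308 = 20.75568
N = 1000 × √20.75568 ≈ 4,555.8

4600 RPM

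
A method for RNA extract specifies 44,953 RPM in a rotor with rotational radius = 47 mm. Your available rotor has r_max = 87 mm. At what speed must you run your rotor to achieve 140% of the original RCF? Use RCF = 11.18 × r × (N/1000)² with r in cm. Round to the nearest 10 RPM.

≈ 39090 RPM

Original rotor: r = 47 mm = 4.7 cm
RCF = 11.18 × r × (N/1000)²
RCF_original = 11.18 × 4.7 × (44.953)² = 11.18 × 4.7 × 2,020.772209 ≈ 106,183.5 × g
Target RCF = 1.4 × 106,183.5 ≈ 148,656.9 × g
Your rotor: r = 87 mm = 8.7 cm
148,656.9 = 11.18 × 8.7 × (N/1000)²
(N/1000)² = 148,656.9 / 97.266 = 1528.354
N = 1000 × √1528.354 ≈ 39,094.2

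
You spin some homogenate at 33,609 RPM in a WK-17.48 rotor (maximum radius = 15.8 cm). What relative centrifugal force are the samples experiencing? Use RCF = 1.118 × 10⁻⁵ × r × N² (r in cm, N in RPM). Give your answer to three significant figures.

RCF = 1.118 × 10⁻⁵ × 15.8 × (33609)² = 1.118 × 10⁻⁵ × 15.8 × 1,129,564,881 ≈ 199,530.9 × g

200000 ×g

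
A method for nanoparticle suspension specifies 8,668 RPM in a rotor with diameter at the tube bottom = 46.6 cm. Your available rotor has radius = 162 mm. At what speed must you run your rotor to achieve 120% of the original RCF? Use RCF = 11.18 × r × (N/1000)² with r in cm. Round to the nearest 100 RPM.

Original rotor: r = 46.6 / 2 = 23.3 cm
RCF_original = 11.18 × 23.3 × (8.668)² = 11.18 × 23.3 × 75.134224 ≈ 19,572 × g
Target RCF = 1.2 × 19,572 ≈ 23,486.4 × g
Your rotor: r = 162 mm = 16.2 cm
23,486.4 = 11.18 × 16.2 × (N/1000)²
(N/1000)² = 23,486.4 / 181.116 = 129.676
N = 1000 × √129.676 ≈ 11,387.5

≈ 11400 RPM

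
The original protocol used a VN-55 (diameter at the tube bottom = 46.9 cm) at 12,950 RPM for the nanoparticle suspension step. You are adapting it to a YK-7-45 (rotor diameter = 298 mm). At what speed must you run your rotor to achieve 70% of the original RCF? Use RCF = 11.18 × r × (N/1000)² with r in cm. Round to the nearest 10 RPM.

Original rotor: r = 46.9 / 2 = 23.45 cm
RCF_original = 11.18 × 23.45 × (12.95)² = 11.18 × 23.45 × 167.7025 ≈ 43,966.7 × g
Target RCF = 0.7 × 43,966.7 ≈ 30,776.7 × g
Your rotor: r = 298 mm / 2 = 149 mm = 14.9 cm
30,776.7 = 11.18 × 14.9 × (N/1000)²
(N/1000)² = 30,776.7 / 166.582 = 184.7541
N = 1000 × √184.7541 ≈ 13,592.4

≈ 13590 RPM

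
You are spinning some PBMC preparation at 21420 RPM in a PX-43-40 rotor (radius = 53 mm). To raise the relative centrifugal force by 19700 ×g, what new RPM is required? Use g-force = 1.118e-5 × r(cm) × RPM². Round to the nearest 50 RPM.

r = 53 mm = 5.3 cm
Current RCF = 1.118 × 10⁻⁵ × 5.3 × (21420)² = 1.118 × 10⁻⁵ × 5.3 × 458,816,400 ≈ 27,186.7 × g
Target RCF = 27,186.7 + 19,700 = 46,886.7 × g
N² = 46,886.7 / (5.9254 × 10⁻⁵) = 791,283,289
N ≈ √791,283,289 ≈ 28,129.8

28150 RPM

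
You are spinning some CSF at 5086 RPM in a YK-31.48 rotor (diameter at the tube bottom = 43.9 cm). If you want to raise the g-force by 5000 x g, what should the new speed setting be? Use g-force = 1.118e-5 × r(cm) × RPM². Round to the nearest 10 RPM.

6800 RPM

r = 43.9 / 2 = 21.95 cm
Current RCF = 1.118 × 10⁻⁵ × 21.95 × (5086)² = 1.118 × 10⁻⁵ × 21.95 × 25,867,396 ≈ 6,347.9 × g
Target RCF = 6,347.9 + 5,000 = 11,347.9 × g
N² = 11,347.9 / (24.5401 × 10⁻⁵) = 46,242,273
N ≈ √46,242,273 ≈ 6,800.2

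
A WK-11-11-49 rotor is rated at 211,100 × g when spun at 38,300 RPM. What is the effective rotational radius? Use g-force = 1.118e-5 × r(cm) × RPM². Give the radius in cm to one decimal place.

211100 = 1.118 × 10⁻⁵ × r × (38300)²
r = 211100 / (1.118 × 10⁻⁵ × 1,466,890,000) = 211100 / 16399.83 ≈ 12.872 cm

r ≈ 12.9 cm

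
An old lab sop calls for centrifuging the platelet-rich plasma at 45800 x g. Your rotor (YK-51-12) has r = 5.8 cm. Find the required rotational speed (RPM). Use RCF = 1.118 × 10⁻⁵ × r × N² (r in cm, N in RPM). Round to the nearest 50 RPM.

45,800 = 1.118 × 10⁻⁵ × 5.8 × N²
N² = 45,800 / (6.4844 × 10⁻⁵) = 706,310,530
N ≈ √706,310,530 ≈ 26,576.5

26600 RPM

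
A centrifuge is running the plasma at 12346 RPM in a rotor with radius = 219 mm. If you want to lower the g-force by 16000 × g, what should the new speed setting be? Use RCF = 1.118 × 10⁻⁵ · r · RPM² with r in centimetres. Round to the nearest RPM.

N₂ ≈ 9331 RPM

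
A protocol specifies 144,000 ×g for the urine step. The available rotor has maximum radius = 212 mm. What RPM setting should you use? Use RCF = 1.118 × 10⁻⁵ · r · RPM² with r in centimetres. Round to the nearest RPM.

N ≈ 24649 RPM

r = 212 mm = 21.2 cm
RCF = 1.118 × 10⁻⁵ × r × N²
144,000 = 1.118 × 10⁻⁵ × 21.2 × N²
N² = 144,000 / (23.7016 × 10⁻⁵) = 607,553,920
N ≈ √607,553,920 ≈ 24,648.6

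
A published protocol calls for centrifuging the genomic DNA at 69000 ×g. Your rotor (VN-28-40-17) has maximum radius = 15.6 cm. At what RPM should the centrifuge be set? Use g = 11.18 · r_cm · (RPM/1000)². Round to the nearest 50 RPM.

N ≈ 19900 RPM

RCF = 11.18 × r × (N/1000)²
69,000 = 11.18 × 15.6 × (N/1000)²
(N/1000)² = 69,000 / 174.408 = 395.6241
N = 1000 × √395.6241 ≈ 19,890.3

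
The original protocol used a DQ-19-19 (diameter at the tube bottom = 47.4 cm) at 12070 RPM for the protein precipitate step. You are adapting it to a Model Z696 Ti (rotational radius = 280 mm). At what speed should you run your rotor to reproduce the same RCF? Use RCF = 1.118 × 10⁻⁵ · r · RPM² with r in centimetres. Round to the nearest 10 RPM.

11100 RPM

Original rotor: r = 47.4 / 2 = 23.7 cm
RCF_original = 1.118 × 10⁻⁵ × 23.7 × (12070)² = 1.118 × 10⁻⁵ × 23.7 × 145,684,900 ≈ 38,601.5 × g
Your rotor: r = 280 mm = 28.0 cm
38,601.5 = 1.118 × 10⁻⁵ × 28 × N²
N² = 38,601.5 / (31.304 × 10⁻⁵) = 123,311,717
N ≈ √123,311,717 ≈ 11,104.6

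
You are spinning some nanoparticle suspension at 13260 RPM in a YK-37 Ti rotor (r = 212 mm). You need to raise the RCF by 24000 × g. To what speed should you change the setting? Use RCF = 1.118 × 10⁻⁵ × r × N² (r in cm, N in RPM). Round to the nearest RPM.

r = 212 mm = 21.2 cm
Current RCF = 1.118 × 10⁻⁵ × 21.2 × (13260)² = 1.118 × 10⁻⁵ × 21.2 × 175,827,600 ≈ 41,674 × g
Target RCF = 41,674 + 24,000 = 65,674 × g
N² = 65,674 / (23.7016 × 10⁻⁵) = 277,086,779
N ≈ √277,086,779 ≈ 16,645.9

16646 RPM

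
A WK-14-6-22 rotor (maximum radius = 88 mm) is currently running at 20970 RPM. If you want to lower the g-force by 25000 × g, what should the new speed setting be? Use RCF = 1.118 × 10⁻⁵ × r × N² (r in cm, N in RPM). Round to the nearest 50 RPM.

13600 RPM

r = 88 mm = 8.8 cm
Current RCF = 1.118 × 10⁻⁵ × 8.8 × (20970)² = 1.118 × 10⁻⁵ × 8.8 × 439,740,900 ≈ 43,263.5 × g
Target RCF = 43,263.5 − 25,000 = 18,263.5 × g
N² = 18,263.5 / (9.8384 × 10⁻⁵) = 185,634,859
N ≈ √185,634,859 ≈ 13,624.8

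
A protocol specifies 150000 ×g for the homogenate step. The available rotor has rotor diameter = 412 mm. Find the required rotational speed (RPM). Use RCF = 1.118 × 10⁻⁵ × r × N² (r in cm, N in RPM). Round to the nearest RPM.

N ≈ 25521 RPM

r = 412 mm / 2 = 206 mm = 20.6 cm
150,000 = 1.118 × 10⁻⁵ × 20.6 × N²
N² = 150,000 / (23.0308 × 10⁻⁵) = 651,301,735
N ≈ √651,301,735 ≈ 25,520.6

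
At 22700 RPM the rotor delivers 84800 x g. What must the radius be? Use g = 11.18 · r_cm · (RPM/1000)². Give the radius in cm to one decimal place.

14.7 cm

RCF = 11.18 × r × (N/1000)²
84800 = 11.18 × r × (22.7)²
r = 84800 / (11.18 × 515.29) = 84800 / 5760.942 ≈ 14.720 cm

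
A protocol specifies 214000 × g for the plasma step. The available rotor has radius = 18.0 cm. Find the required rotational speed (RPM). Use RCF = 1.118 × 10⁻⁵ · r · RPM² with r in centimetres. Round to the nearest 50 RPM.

≈ 32600 RPM

214,000 = 1.118 × 10⁻⁵ × 18 × N²
N² = 214,000 / (20.124 × 10⁻⁵) = 1,063,406,877
N ≈ √1,063,406,877 ≈ 32,609.9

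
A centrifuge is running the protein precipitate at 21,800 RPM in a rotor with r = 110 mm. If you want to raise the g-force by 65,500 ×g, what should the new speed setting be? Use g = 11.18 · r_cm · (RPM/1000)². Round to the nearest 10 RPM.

r = 110 mm = 11.0 cm
Current RCF = 11.18 × 11 × (21.8)² = 11.18 × 11 × 475.24 ≈ 58,445 × g
Target RCF = 58,445 + 65,500 = 123,945 × g
(N/1000)² = 123,945 / 122.98 = 1007.847
N = 1000 × √1007.847 ≈ 31,746.6

31750 RPM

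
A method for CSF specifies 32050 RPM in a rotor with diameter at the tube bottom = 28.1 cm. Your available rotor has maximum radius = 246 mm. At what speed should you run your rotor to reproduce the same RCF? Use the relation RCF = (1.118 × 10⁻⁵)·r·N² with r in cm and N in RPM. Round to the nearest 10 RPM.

Original rotor: r = 28.1 / 2 = 14.05 cm
RCF_original = 1.118 × 10⁻⁵ × 14.05 × (32050)² = 1.118 × 10⁻⁵ × 14.05 × 1,027,202,500 ≈ 161,351.9 × g
Your rotor: r = 246 mm = 24.6 cm
161,351.9 = 1.118 × 10⁻⁵ × 24.6 × N²
N² = 161,351.9 / (27.5028 × 10⁻⁵) = 586,674,448
N ≈ √586,674,448 ≈ 24,221.4

24220 RPM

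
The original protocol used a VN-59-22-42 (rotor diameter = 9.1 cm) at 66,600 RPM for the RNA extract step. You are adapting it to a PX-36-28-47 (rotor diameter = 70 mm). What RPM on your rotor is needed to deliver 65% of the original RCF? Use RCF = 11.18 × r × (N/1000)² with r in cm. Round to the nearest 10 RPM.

61220 RPM

Original rotor: r = 9.1 / 2 = 4.55 cm
RCF_original = 11.18 × 4.55 × (66.6)² = 11.18 × 4.55 × 4,435.56 ≈ 225,632.5 × g
Target RCF = 0.65 × 225,632.5 ≈ 146,661.1 × g
Your rotor: r = 70 mm / 2 = 35 mm = 3.5 cm
146,661.1 = 11.18 × 3.5 × (N/1000)²
(N/1000)² = 146,661.1 / 39.13 = 3748.048
N = 1000 × √3748.048 ≈ 61,221.3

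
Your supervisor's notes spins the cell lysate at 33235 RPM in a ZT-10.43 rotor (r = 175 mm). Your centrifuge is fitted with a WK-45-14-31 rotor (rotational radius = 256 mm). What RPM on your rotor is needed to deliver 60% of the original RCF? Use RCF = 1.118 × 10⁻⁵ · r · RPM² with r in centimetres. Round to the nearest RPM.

Original rotor: r = 175 mm = 17.5 cm
RCF_original = 1.118 × 10⁻⁵ × 17.5 × (33235)² = 1.118 × 10⁻⁵ × 17.5 × 1,104,565,225 ≈ 216,108.2 × g
Target RCF = 0.6 × 216,108.2 ≈ 129,664.9 × g
Your rotor: r = 256 mm = 25.6 cm
129,664.9 = 1.118 × 10⁻⁵ × 25.6 × N²
N² = 129,664.9 / (28.6208 × 10⁻⁵) = 453,044,289
N ≈ √453,044,289 ≈ 21,284.8

21285 RPM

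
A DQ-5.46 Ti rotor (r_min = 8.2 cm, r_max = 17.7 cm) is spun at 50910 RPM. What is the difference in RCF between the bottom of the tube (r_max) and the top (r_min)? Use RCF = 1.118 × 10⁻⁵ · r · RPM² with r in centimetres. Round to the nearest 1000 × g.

≈ 275000 ×g

ΔRCF = 1.118 × 10⁻⁵ × (r_max − r_min) × N² = 1.118 × 10⁻⁵ × 9.5 × 2,591,828,100 ≈ 275,278.1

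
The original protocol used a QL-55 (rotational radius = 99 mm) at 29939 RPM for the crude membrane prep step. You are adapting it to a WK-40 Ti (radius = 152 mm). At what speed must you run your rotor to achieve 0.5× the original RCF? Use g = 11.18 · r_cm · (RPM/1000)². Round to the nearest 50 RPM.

≈ 17100 RPM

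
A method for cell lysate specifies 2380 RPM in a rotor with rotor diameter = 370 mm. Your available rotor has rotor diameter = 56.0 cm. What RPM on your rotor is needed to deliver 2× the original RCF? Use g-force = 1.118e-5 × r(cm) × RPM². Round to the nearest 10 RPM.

Original rotor: r = 370 mm / 2 = 185 mm = 18.5 cm
RCF = 1.118 × 10⁻⁵ × r × N²
RCF_original = 1.118 × 10⁻⁵ × 18.5 × (2380)² = 1.118 × 10⁻⁵ × 18.5 × 5,664,400 ≈ 1,171.6 × g
Target RCF = 2 × 1,171.6 ≈ 2,343.2 × g
Your rotor: r = 56.0 / 2 = 28 cm
2,343.2 = 1.118 × 10⁻⁵ × 28 × N²
N² = 2,343.2 / (31.304 × 10⁻⁵) = 7,485,305
N ≈ √7,485,305 ≈ 2,735.9

≈ 2740 RPM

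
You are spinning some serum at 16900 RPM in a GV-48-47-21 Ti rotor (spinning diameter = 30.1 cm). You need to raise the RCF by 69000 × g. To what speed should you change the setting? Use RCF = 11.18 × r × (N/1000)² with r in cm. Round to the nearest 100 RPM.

r = 30.1 / 2 = 15.05 cm
Current RCF = 11.18 × 15.05 × (16.9)² = 11.18 × 15.05 × 285.61 ≈ 48,056.5 × g
Target RCF = 48,056.5 + 69,000 = 117,056.5 × g
(N/1000)² = 117,056.5 / 168.259 = 695.6924
N = 1000 × √695.6924 ≈ 26,376.0

N₂ ≈ 26400 RPM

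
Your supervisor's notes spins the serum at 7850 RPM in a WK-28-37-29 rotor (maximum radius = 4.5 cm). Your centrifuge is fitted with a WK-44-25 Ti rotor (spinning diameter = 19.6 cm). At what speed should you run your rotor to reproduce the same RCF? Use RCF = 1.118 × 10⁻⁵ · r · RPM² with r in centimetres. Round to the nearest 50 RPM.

RCF_original = 1.118 × 10⁻⁵ × 4.5 × (7850)² = 1.118 × 10⁻⁵ × 4.5 × 61,622,500 ≈ 3,100.2 × g
Your rotor: r = 19.6 / 2 = 9.8 cm
3,100.2 = 1.118 × 10⁻⁵ × 9.8 × N²
N² = 3,100.2 / (10.9564 × 10⁻⁵) = 28,295,791
N ≈ √28,295,791 ≈ 5,319.4

≈ 5300 RPM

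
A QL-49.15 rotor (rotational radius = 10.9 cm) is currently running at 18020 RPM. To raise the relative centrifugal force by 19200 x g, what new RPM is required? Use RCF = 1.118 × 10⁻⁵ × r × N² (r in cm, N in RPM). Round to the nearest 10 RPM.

N₂ ≈ 21960 RPM

Current RCF = 1.118 × 10⁻⁵ × 10.9 × (18020)² = 1.118 × 10⁻⁵ × 10.9 × 324,720,400 ≈ 39,571.1 × g
Target RCF = 39,571.1 + 19,200 = 58,771.1 × g
N² = 58,771.1 / (12.1862 × 10⁻⁵) = 482,275,853
N ≈ √482,275,853 ≈ 21,960.8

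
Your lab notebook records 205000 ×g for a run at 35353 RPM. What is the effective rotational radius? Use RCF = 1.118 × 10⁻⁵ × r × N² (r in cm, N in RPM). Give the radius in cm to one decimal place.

≈ 14.7 cm

RCF = 1.118 × 10⁻⁵ × r × N²
205000 = 1.118 × 10⁻⁵ × r × (35353)²
r = 205000 / (1.118 × 10⁻⁵ × 1,249,834,609) = 205000 / 13973.15 ≈ 14.671 cm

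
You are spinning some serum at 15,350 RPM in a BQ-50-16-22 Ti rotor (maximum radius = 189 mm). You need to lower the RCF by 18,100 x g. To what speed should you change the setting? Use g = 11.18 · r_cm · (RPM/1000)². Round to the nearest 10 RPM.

12250 RPM

r = 189 mm = 18.9 cm
Current RCF = 11.18 × 18.9 × (15.35)² = 11.18 × 18.9 × 235.6225 ≈ 49,787.5 × g
Target RCF = 49,787.5 − 18,100 = 31,687.5 × g
(N/1000)² = 31,687.5 / 211.302 = 149.9631
N = 1000 × √149.9631 ≈ 12,245.9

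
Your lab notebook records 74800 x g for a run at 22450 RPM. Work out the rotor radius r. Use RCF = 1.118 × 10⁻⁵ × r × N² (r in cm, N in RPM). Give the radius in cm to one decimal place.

RCF = 1.118 × 10⁻⁵ × r × N²
74800 = 1.118 × 10⁻⁵ × r × (22450)²
r = 74800 / (1.118 × 10⁻⁵ × 504,002,500) = 74800 / 5634.748 ≈ 13.275 cm

r ≈ 13.3 cm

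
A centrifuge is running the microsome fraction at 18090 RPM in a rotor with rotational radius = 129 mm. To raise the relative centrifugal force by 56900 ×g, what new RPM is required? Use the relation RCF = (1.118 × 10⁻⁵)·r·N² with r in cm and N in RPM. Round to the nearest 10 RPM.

26870 RPM

r = 129 mm = 12.9 cm
Current RCF = 1.118 × 10⁻⁵ × 12.9 × (18090)² = 1.118 × 10⁻⁵ × 12.9 × 327,248,100 ≈ 47,196.4 × g
Target RCF = 47,196.4 + 56,900 = 104,096.4 × g
N² = 104,096.4 / (14.4222 × 10⁻⁵) = 721,778,924
N ≈ √721,778,924 ≈ 26,865.9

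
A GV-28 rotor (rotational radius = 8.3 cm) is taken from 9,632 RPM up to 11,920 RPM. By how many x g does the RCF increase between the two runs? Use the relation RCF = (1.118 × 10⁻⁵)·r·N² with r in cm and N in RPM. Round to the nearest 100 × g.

4600 x g

RCF₁ = 1.118 × 10⁻⁵ × 8.3 × (9632)² = 1.118 × 10⁻⁵ × 8.3 × 92,775,424 ≈ 8,609 × g
RCF₂ = 1.118 × 10⁻⁵ × 8.3 × (11920)² = 1.118 × 10⁻⁵ × 8.3 × 142,086,400 ≈ 13,184.8 × g
Increase = 13,184.8 − 8,609 = 4,575.8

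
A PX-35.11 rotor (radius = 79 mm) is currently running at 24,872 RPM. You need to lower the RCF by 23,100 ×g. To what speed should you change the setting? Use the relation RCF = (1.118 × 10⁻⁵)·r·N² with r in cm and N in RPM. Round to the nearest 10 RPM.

r = 79 mm = 7.9 cm
Current RCF = 1.118 × 10⁻⁵ × 7.9 × (24872)² = 1.118 × 10⁻⁵ × 7.9 × 618,616,384 ≈ 54,637.4 × g
Target RCF = 54,637.4 − 23,100 = 31,537.4 × g
N² = 31,537.4 / (8.8322 × 10⁻⁵) = 357,072,983
N ≈ √357,072,983 ≈ 18,896.4

≈ 18900 RPM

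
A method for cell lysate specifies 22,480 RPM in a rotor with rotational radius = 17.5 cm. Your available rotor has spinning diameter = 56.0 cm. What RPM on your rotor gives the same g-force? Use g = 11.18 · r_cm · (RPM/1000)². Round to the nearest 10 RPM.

17770 RPM

RCF = 11.18 × r × (N/1000)²
RCF_original = 11.18 × 17.5 × (22.48)² = 11.18 × 17.5 × 505.3504 ≈ 98,871.8 × g
Your rotor: r = 56.0 / 2 = 28 cm
98,871.8 = 11.18 × 28 × (N/1000)²
(N/1000)² = 98,871.8 / 313.04 = 315.844
N = 1000 × √315.844 ≈ 17,772.0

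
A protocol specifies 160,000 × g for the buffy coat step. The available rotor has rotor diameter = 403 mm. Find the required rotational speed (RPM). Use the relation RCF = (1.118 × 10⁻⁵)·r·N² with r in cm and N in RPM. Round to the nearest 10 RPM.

26650 RPM

r = 403 mm / 2 = 201.5 mm = 20.15 cm
RCF = 1.118 × 10⁻⁵ × r × N²
160,000 = 1.118 × 10⁻⁵ × 20.15 × N²
N² = 160,000 / (22.5277 × 10⁻⁵) = 710,236,731
N ≈ √710,236,731 ≈ 26,650.3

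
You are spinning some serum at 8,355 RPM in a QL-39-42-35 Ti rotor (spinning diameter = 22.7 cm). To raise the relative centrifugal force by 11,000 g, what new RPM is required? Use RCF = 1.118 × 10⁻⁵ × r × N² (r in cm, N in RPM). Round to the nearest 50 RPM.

12500 RPM

r = 22.7 / 2 = 11.35 cm
Current RCF = 1.118 × 10⁻⁵ × 11.35 × (8355)² = 1.118 × 10⁻⁵ × 11.35 × 69,806,025 ≈ 8,857.9 × g
Target RCF = 8,857.9 + 11,000 = 19,857.9 × g
N² = 19,857.9 / (12.6893 × 10⁻⁵) = 156,493,266
N ≈ √156,493,266 ≈ 12,509.7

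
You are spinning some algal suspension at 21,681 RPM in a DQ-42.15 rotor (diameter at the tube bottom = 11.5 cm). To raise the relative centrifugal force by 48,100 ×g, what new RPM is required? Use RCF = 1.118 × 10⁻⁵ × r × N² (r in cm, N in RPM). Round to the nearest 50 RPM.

34900 RPM

r = 11.5 / 2 = 5.75 cm
Current RCF = 1.118 × 10⁻⁵ × 5.75 × (21681)² = 1.118 × 10⁻⁵ × 5.75 × 470,065,761 ≈ 30,218.2 × g
Target RCF = 30,218.2 + 48,100 = 78,318.2 × g
N² = 78,318.2 / (6.4285 × 10⁻⁵) = 1,218,296,648
N ≈ √1,218,296,648 ≈ 34,904.1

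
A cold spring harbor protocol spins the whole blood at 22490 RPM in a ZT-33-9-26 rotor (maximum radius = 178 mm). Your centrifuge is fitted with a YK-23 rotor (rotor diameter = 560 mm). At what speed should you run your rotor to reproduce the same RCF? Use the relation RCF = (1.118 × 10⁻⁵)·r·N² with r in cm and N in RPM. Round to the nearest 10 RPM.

Original rotor: r = 178 mm = 17.8 cm
RCF_original = 1.118 × 10⁻⁵ × 17.8 × (22490)² = 1.118 × 10⁻⁵ × 17.8 × 505,800,100 ≈ 100,656.2 × g
Your rotor: r = 560 mm / 2 = 280 mm = 28 cm
100,656.2 = 1.118 × 10⁻⁵ × 28 × N²
N² = 100,656.2 / (31.304 × 10⁻⁵) = 321,544,212
N ≈ √321,544,212 ≈ 17,931.7

≈ 17930 RPM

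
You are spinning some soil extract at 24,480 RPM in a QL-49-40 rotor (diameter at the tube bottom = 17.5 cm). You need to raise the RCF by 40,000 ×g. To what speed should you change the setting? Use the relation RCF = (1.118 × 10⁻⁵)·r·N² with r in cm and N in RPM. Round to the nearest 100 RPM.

≈ 31800 RPM

r = 17.5 / 2 = 8.75 cm
Current RCF = 1.118 × 10⁻⁵ × 8.75 × (24480)² = 1.118 × 10⁻⁵ × 8.75 × 599,270,400 ≈ 58,623.6 × g
Target RCF = 58,623.6 + 40,000 = 98,623.6 × g
N² = 98,623.6 / (9.7825 × 10⁻⁵) = 1,008,163,557
N ≈ √1,008,163,557 ≈ 31,751.6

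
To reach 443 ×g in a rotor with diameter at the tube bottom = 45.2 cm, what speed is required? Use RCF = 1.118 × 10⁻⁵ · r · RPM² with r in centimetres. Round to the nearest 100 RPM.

≈ 1300 RPM

r = 45.2 / 2 = 22.6 cm
443 = 1.118 × 10⁻⁵ × 22.6 × N²
N² = 443 / (25.2668 × 10⁻⁵) = 1,753,289
N ≈ √1,753,289 ≈ 1,324.1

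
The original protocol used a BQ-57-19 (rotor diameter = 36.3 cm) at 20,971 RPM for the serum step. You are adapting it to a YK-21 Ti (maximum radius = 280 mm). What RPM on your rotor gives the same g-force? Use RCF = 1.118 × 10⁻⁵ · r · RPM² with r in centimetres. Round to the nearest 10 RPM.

16880 RPM

Original rotor: r = 36.3 / 2 = 18.15 cm
RCF_original = 1.118 × 10⁻⁵ × 18.15 × (20971)² = 1.118 × 10⁻⁵ × 18.15 × 439,782,841 ≈ 89,239.4 × g
Your rotor: r = 280 mm = 28.0 cm
89,239.4 = 1.118 × 10⁻⁵ × 28 × N²
N² = 89,239.4 / (31.304 × 10⁻⁵) = 285,073,473
N ≈ √285,073,473 ≈ 16,884.1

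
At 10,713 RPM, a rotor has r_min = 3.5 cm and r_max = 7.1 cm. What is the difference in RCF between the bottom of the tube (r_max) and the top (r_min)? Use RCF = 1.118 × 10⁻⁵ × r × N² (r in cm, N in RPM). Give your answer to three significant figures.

ΔRCF = 1.118 × 10⁻⁵ × (r_max − r_min) × N² = 1.118 × 10⁻⁵ × 3.6 × 114,768,369 ≈ 4,619.2

4620 ×g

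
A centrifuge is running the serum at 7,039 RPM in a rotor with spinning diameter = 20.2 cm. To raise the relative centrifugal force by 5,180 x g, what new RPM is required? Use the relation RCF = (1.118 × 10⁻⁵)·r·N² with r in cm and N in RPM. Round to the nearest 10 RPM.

r = 20.2 / 2 = 10.1 cm
Current RCF = 1.118 × 10⁻⁵ × 10.1 × (7039)² = 1.118 × 10⁻⁵ × 10.1 × 49,547,521 ≈ 5,594.8 × g
Target RCF = 5,594.8 + 5,180 = 10,774.8 × g
N² = 10,774.8 / (11.2918 × 10⁻⁵) = 95,421,456
N ≈ √95,421,456 ≈ 9,768.4

N₂ ≈ 9770 RPM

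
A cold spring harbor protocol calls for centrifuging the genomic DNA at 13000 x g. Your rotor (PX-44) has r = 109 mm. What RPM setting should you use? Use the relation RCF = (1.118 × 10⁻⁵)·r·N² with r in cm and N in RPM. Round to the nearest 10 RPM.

≈ 10330 RPM

r = 109 mm = 10.9 cm
RCF = 1.118 × 10⁻⁵ × r × N²
13,000 = 1.118 × 10⁻⁵ × 10.9 × N²
N² = 13,000 / (12.1862 × 10⁻⁵) = 106,678,046
N ≈ √106,678,046 ≈ 10,328.5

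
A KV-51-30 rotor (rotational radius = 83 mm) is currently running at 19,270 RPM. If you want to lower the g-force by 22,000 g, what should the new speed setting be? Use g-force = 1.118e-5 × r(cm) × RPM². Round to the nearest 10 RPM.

r = 83 mm = 8.3 cm
Current RCF = 1.118 × 10⁻⁵ × 8.3 × (19270)² = 1.118 × 10⁻⁵ × 8.3 × 371,332,900 ≈ 34,457.5 × g
Target RCF = 34,457.5 − 22,000 = 12,457.5 × g
N² = 12,457.5 / (9.2794 × 10⁻⁵) = 134,248,982
N ≈ √134,248,982 ≈ 11,586.6

≈ 11590 RPM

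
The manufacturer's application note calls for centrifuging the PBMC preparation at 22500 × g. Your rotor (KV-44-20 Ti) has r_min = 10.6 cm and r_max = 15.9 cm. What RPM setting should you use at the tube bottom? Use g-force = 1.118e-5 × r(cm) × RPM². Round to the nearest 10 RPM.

Use r_max = 15.9 cm.
22,500 = 1.118 × 10⁻⁵ × 15.9 × N²
N² = 22,500 / (17.7762 × 10⁻⁵) = 126,573,733
N ≈ √126,573,733 ≈ 11,250.5

N ≈ 11250 RPM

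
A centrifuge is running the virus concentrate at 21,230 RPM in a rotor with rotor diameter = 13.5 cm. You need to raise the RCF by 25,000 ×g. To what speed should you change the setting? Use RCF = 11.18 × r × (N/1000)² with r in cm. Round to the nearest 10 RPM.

r = 13.5 / 2 = 6.75 cm
Current RCF = 11.18 × 6.75 × (21.23)² = 11.18 × 6.75 × 450.7129 ≈ 34,013 × g
Target RCF = 34,013 + 25,000 = 59,013 × g
(N/1000)² = 59,013 / 75.465 = 781.9917
N = 1000 × √781.9917 ≈ 27,964.1

27960 RPM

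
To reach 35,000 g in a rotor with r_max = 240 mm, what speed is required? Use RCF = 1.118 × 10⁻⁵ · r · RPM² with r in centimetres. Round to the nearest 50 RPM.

N ≈ 11400 RPM

r = 240 mm = 24.0 cm
RCF = 1.118 × 10⁻⁵ × r × N²
35,000 = 1.118 × 10⁻⁵ × 24 × N²
N² = 35,000 / (26.832 × 10⁻⁵) = 130,441,264
N ≈ √130,441,264 ≈ 11,421.1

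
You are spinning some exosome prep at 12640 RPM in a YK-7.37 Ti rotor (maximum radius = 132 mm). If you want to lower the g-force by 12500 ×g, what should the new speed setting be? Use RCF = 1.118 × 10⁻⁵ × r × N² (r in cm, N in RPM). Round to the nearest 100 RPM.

8700 RPM

r = 132 mm = 13.2 cm
Current RCF = 1.118 × 10⁻⁵ × 13.2 × (12640)² = 1.118 × 10⁻⁵ × 13.2 × 159,769,600 ≈ 23,578.2 × g
Target RCF = 23,578.2 − 12,500 = 11,078.2 × g
N² = 11,078.2 / (14.7576 × 10⁻⁵) = 75,067,762
N ≈ √75,067,762 ≈ 8,664.2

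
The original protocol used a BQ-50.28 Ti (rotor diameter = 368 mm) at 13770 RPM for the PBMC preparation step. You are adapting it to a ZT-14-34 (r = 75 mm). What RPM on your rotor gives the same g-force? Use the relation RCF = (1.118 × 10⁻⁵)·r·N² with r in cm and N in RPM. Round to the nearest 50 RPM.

Original rotor: r = 368 mm / 2 = 184 mm = 18.4 cm
RCF_original = 1.118 × 10⁻⁵ × 18.4 × (13770)² = 1.118 × 10⁻⁵ × 18.4 × 189,612,900 ≈ 39,005.6 × g
Your rotor: r = 75 mm = 7.5 cm
39,005.6 = 1.118 × 10⁻⁵ × 7.5 × N²
N² = 39,005.6 / (8.385 × 10⁻⁵) = 465,183,065
N ≈ √465,183,065 ≈ 21,568.1

21550 RPM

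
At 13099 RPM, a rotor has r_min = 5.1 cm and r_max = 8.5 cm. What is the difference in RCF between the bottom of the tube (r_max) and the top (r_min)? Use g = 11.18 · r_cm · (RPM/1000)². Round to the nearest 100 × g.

≈ 6500 ×g

ΔRCF = 11.18 × (r_max − r_min) × (N/1000)² = 11.18 × 3.4 × 171.583801 ≈ 6,522.2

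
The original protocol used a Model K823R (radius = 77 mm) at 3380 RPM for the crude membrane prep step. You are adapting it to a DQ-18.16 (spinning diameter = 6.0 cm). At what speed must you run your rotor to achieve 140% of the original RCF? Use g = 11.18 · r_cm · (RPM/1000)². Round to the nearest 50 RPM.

≈ 6400 RPM

Original rotor: r = 77 mm = 7.7 cm
RCF_original = 11.18 × 7.7 × (3.38)² = 11.18 × 7.7 × 11.4244 ≈ 983.5 × g
Target RCF = 1.4 × 983.5 ≈ 1,376.9 × g
Your rotor: r = 6.0 / 2 = 3 cm
1,376.9 = 11.18 × 3 × (N/1000)²
(N/1000)² = 1,376.9 / 33.54 = 41.05247
N = 1000 × √41.05247 ≈ 6,407.2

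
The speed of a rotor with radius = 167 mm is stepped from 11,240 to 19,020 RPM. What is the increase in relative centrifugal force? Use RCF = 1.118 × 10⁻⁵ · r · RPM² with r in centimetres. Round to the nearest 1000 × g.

44000 g

r = 167 mm = 16.7 cm
RCF₁ = 1.118 × 10⁻⁵ × 16.7 × (11240)² = 1.118 × 10⁻⁵ × 16.7 × 126,337,600 ≈ 23,588 × g
RCF₂ = 1.118 × 10⁻⁵ × 16.7 × (19020)² = 1.118 × 10⁻⁵ × 16.7 × 361,760,400 ≈ 67,542.8 × g
Increase = 67,542.8 − 23,588 = 43,954.8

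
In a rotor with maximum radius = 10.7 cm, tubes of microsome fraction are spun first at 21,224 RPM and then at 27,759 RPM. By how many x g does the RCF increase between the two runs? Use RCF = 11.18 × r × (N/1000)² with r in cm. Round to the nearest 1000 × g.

≈ 38000 x g

RCF₁ = 11.18 × 10.7 × (21.224)² = 11.18 × 10.7 × 450.458176 ≈ 53,886.5 × g
RCF₂ = 11.18 × 10.7 × (27.759)² = 11.18 × 10.7 × 770.562081 ≈ 92,179.3 × g
Increase = 92,179.3 − 53,886.5 = 38,292.8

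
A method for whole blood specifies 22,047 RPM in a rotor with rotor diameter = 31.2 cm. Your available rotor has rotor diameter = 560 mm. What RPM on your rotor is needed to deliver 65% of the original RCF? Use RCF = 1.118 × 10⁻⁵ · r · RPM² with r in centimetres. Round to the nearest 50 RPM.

Original rotor: r = 31.2 / 2 = 15.6 cm
RCF_original = 1.118 × 10⁻⁵ × 15.6 × (22047)² = 1.118 × 10⁻⁵ × 15.6 × 486,070,209 ≈ 84,774.5 × g
Target RCF = 0.65 × 84,774.5 ≈ 55,103.4 × g
Your rotor: r = 560 mm / 2 = 280 mm = 28 cm
55,103.4 = 1.118 × 10⁻⁵ × 28 × N²
N² = 55,103.4 / (31.304 × 10⁻⁵) = 176,026,706
N ≈ √176,026,706 ≈ 13,267.5

13250 RPM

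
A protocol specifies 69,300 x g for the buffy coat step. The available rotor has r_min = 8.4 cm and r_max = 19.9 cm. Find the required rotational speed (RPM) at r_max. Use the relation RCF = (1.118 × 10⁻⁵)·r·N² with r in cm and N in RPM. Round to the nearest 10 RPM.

17650 RPM

Use r_max = 19.9 cm.
69,300 = 1.118 × 10⁻⁵ × 19.9 × N²
N² = 69,300 / (22.2482 × 10⁻⁵) = 311,485,873
N ≈ √311,485,873 ≈ 17,649.0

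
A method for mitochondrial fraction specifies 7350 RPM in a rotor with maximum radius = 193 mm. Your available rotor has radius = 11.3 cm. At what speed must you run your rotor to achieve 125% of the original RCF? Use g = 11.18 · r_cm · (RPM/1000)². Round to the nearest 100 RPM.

10700 RPM

Original rotor: r = 193 mm = 19.3 cm
RCF_original = 11.18 × 19.3 × (7.35)² = 11.18 × 19.3 × 54.0225 ≈ 11,656.7 × g
Target RCF = 1.25 × 11,656.7 ≈ 14,570.9 × g
14,570.9 = 11.18 × 11.3 × (N/1000)²
(N/1000)² = 14,570.9 / 126.334 = 115.3363
N = 1000 × √115.3363 ≈ 10,739.5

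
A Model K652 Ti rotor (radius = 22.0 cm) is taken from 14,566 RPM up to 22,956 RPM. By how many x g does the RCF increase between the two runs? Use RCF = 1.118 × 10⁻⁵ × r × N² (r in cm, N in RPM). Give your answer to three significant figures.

RCF₁ = 1.118 × 10⁻⁵ × 22 × (14566)² = 1.118 × 10⁻⁵ × 22 × 212,168,356 ≈ 52,184.9 × g
RCF₂ = 1.118 × 10⁻⁵ × 22 × (22956)² = 1.118 × 10⁻⁵ × 22 × 526,977,936 ≈ 129,615.5 × g
Increase = 129,615.5 − 52,184.9 = 77,430.6

≈ 77400 x g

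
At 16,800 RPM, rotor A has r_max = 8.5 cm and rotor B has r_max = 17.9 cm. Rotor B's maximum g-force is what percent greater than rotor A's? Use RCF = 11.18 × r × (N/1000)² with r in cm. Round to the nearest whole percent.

At equal RPM, RCF scales linearly with r: ratio = 17.9 / 8.5 = 2.1059.
So rotor B delivers 110.6% more g-force.

111%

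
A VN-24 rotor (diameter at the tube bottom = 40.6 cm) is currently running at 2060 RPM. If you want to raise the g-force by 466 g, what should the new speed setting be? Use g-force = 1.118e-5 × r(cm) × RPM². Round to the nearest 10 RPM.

r = 40.6 / 2 = 20.3 cm
Current RCF = 1.118 × 10⁻⁵ × 20.3 × (2060)² = 1.118 × 10⁻⁵ × 20.3 × 4,243,600 ≈ 963.1 × g
Target RCF = 963.1 + 466 = 1,429.1 × g
N² = 1,429.1 / (22.6954 × 10⁻⁵) = 6,296,871
N ≈ √6,296,871 ≈ 2,509.4

2510 RPM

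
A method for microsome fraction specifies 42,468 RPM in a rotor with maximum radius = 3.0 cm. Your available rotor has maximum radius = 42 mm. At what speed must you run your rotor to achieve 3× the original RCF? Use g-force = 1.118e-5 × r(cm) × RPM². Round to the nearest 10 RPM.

62170 RPM

RCF_original = 1.118 × 10⁻⁵ × 3 × (42468)² = 1.118 × 10⁻⁵ × 3 × 1,803,531,024 ≈ 60,490.4 × g
Target RCF = 3 × 60,490.4 ≈ 181,471.2 × g
Your rotor: r = 42 mm = 4.2 cm
181,471.2 = 1.118 × 10⁻⁵ × 4.2 × N²
N² = 181,471.2 / (4.6956 × 10⁻⁵) = 3,864,707,386
N ≈ √3,864,707,386 ≈ 62,166.8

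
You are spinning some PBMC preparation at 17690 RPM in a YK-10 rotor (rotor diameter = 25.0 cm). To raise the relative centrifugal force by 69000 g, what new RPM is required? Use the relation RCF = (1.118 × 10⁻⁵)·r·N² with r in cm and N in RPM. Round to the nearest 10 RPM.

28400 RPM

r = 25.0 / 2 = 12.5 cm
Current RCF = 1.118 × 10⁻⁵ × 12.5 × (17690)² = 1.118 × 10⁻⁵ × 12.5 × 312,936,100 ≈ 43,732.8 × g
Target RCF = 43,732.8 + 69,000 = 112,732.8 × g
N² = 112,732.8 / (13.975 × 10⁻⁵) = 806,674,776
N ≈ √806,674,776 ≈ 28,402.0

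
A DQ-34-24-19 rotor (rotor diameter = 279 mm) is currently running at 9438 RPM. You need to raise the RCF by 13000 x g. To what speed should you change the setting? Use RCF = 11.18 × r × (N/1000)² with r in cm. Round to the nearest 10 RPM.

13130 RPM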